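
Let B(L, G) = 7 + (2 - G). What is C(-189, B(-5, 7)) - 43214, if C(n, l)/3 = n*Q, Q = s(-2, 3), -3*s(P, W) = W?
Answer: -42647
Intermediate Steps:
s(P, W) = -W/3
Q = -1 (Q = -1/3*3 = -1)
B(L, G) = 9 - G
C(n, l) = -3*n (C(n, l) = 3*(n*(-1)) = 3*(-n) = -3*n)
C(-189, B(-5, 7)) - 43214 = -3*(-189) - 43214 = 567 - 43214 = -42647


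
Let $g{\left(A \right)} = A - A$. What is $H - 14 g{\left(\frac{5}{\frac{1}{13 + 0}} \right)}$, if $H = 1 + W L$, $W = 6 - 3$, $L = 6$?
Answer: $19$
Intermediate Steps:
$W = 3$
$g{\left(A \right)} = 0$
$H = 19$ ($H = 1 + 3 \cdot 6 = 1 + 18 = 19$)
$H - 14 g{\left(\frac{5}{\frac{1}{13 + 0}} \right)} = 19 - 0 = 19 + 0 = 19$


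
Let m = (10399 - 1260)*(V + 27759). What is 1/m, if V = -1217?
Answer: 1/242567338 ≈ 4.1226e-9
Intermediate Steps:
m = 242567338 (m = (10399 - 1260)*(-1217 + 27759) = 9139*26542 = 242567338)
1/m = 1/242567338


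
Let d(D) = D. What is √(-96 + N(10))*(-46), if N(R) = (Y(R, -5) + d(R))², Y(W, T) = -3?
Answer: -46*I*√47 ≈ -315.36*I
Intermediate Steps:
N(R) = (-3 + R)²
√(-96 + N(10))*(-46) = √(-96 + (-3 + 10)²)*(-46) = √(-96 + 7²)*(-46) = √(-96 + 49)*(-46) = √(-47)*(-46) = (I*√47)*(-46) = -46*I*√47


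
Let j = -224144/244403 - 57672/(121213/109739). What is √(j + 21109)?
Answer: I*√27298414944523630807191555/29624820839 ≈ 176.37*I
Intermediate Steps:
j = -1546821399164696/29624820839 (j = -224144*1/244403 - 57672/(121213*(1/109739)) = -224144/244403 - 57672/121213/109739 = -224144/244403 - 57672*109739/121213 = -224144/244403 - 6328867608/121213 = -1546821399164696/29624820839 ≈ -52214.)
√(j + 21109) = √(-1546821399164696/29624820839 + 21109) = √(-921471056074245/29624820839) = I*√27298414944523630807191555/29624820839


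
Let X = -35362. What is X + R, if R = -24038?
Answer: -59400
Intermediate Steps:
X + R = -35362 - 24038 = -59400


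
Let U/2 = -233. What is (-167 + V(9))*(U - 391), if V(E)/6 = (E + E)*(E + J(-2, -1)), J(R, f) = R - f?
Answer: -597329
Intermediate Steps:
U = -466 (U = 2*(-233) = -466)
V(E) = 12*E*(-1 + E) (V(E) = 6*((E + E)*(E + (-2 - 1*(-1)))) = 6*((2*E)*(E + (-2 + 1))) = 6*((2*E)*(E - 1)) = 6*((2*E)*(-1 + E)) = 6*(2*E*(-1 + E)) = 12*E*(-1 + E))
(-167 + V(9))*(U - 391) = (-167 + 12*9*(-1 + 9))*(-466 - 391) = (-167 + 12*9*8)*(-857) = (-167 + 864)*(-857) = 697*(-857) = -597329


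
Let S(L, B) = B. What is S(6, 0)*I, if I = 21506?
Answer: 0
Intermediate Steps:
S(6, 0)*I = 0*21506 = 0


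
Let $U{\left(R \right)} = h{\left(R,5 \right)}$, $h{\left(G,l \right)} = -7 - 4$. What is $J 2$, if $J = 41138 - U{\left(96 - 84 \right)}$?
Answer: $82298$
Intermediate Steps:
$h{\left(G,l \right)} = -11$
$U{\left(R \right)} = -11$
$J = 41149$ ($J = 41138 - -11 = 41138 + 11 = 41149$)
$J 2 = 41149 \cdot 2 = 82298$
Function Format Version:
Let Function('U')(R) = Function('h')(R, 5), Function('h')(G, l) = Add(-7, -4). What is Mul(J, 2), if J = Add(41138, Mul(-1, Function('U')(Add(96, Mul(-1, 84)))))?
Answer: 82298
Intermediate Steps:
Function('h')(G, l) = -11
Function('U')(R) = -11
J = 41149 (J = Add(41138, Mul(-1, -11)) = Add(41138, 11) = 41149)
Mul(J, 2) = Mul(41149, 2) = 82298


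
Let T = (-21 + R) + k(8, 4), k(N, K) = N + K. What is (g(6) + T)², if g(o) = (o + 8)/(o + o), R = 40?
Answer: 37249/36 ≈ 1034.7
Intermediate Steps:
k(N, K) = K + N
g(o) = (8 + o)/(2*o) (g(o) = (8 + o)/((2*o)) = (8 + o)*(1/(2*o)) = (8 + o)/(2*o))
T = 31 (T = (-21 + 40) + (4 + 8) = 19 + 12 = 31)
(g(6) + T)² = ((½)*(8 + 6)/6 + 31)² = ((½)*(⅙)*14 + 31)² = (7/6 + 31)² = (193/6)² = 37249/36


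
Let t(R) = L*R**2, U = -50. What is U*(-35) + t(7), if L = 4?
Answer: 1946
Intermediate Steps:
t(R) = 4*R**2
U*(-35) + t(7) = -50*(-35) + 4*7**2 = 1750 + 4*49 = 1750 + 196 = 1946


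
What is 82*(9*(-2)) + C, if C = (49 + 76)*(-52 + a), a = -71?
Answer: -16851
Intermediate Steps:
C = -15375 (C = (49 + 76)*(-52 - 71) = 125*(-123) = -15375)
82*(9*(-2)) + C = 82*(9*(-2)) - 15375 = 82*(-18) - 15375 = -1476 - 15375 = -16851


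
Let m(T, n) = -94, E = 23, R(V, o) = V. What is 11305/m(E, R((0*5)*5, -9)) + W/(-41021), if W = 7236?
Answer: -464422589/3855974 ≈ -120.44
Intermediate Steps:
11305/m(E, R((0*5)*5, -9)) + W/(-41021) = 11305/(-94) + 7236/(-41021) = 11305*(-1/94) + 7236*(-1/41021) = -11305/94 - 7236/41021 = -464422589/3855974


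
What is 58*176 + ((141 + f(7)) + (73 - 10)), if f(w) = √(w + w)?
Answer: 10412 + √14 ≈ 10416.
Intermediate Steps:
f(w) = √2*√w (f(w) = √(2*w) = √2*√w)
58*176 + ((141 + f(7)) + (73 - 10)) = 58*176 + ((141 + √2*√7) + (73 - 10)) = 10208 + ((141 + √14) + 63) = 10208 + (204 + √14) = 10412 + √14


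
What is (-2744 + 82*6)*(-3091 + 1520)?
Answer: 3537892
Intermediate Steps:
(-2744 + 82*6)*(-3091 + 1520) = (-2744 + 492)*(-1571) = -2252*(-1571) = 3537892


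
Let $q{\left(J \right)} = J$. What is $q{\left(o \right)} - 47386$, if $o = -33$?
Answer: $-47419$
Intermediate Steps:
$q{\left(o \right)} - 47386 = -33 - 47386 = -47419$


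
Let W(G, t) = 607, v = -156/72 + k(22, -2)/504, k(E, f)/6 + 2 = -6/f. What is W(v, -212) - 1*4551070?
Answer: -4550463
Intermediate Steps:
k(E, f) = -12 - 36/f (k(E, f) = -12 + 6*(-6/f) = -12 - 36/f)
v = -181/84 (v = -156/72 + (-12 - 36/(-2))/504 = -156*1/72 + (-12 - 36*(-1/2))*(1/504) = -13/6 + (-12 + 18)*(1/504) = -13/6 + 6*(1/504) = -13/6 + 1/84 = -181/84 ≈ -2.1548)
W(v, -212) - 1*4551070 = 607 - 1*4551070 = 607 - 4551070 = -4550463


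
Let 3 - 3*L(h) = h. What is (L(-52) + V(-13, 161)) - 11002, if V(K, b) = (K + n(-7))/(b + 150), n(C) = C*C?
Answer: -10247653/933 ≈ -10984.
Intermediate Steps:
L(h) = 1 - h/3
n(C) = C**2
V(K, b) = (49 + K)/(150 + b) (V(K, b) = (K + (-7)**2)/(b + 150) = (K + 49)/(150 + b) = (49 + K)/(150 + b))
(L(-52) + V(-13, 161)) - 11002 = ((1 - 1/3*(-52)) + (49 - 13)/(150 + 161)) - 11002 = ((1 + 52/3) + 36/311) - 11002 = (55/3 + (1/311)*36) - 11002 = (55/3 + 36/311) - 11002 = 17213/933 - 11002 = -10247653/933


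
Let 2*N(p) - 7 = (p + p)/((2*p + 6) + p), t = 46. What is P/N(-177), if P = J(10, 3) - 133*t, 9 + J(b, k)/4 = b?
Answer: -2139900/1343 ≈ -1593.4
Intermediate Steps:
N(p) = 7/2 + p/(6 + 3*p) (N(p) = 7/2 + ((p + p)/((2*p + 6) + p))/2 = 7/2 + ((2*p)/((6 + 2*p) + p))/2 = 7/2 + ((2*p)/(6 + 3*p))/2 = 7/2 + (2*p/(6 + 3*p))/2 = 7/2 + p/(6 + 3*p))
J(b, k) = -36 + 4*b
P = -6114 (P = (-36 + 4*10) - 133*46 = (-36 + 40) - 6118 = 4 - 6118 = -6114)
P/N(-177) = -6114*6*(2 - 177)/(42 + 23*(-177)) = -6114*(-1050/(42 - 4071)) = -6114/((⅙)*(-1/175)*(-4029)) = -6114/1343/350 = -6114*350/1343 = -2139900/1343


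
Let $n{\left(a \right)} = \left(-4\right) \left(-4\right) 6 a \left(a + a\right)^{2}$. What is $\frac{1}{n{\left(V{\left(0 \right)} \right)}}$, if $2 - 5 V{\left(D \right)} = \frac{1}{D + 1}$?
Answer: $\frac{125}{384} \approx 0.32552$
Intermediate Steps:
$V{\left(D \right)} = \frac{2}{5} - \frac{1}{5 \left(1 + D\right)}$ ($V{\left(D \right)} = \frac{2}{5} - \frac{1}{5 \left(D + 1\right)} = \frac{2}{5} - \frac{1}{5 \left(1 + D\right)}$)
$n{\left(a \right)} = 384 a^{3}$ ($n{\left(a \right)} = 16 \cdot 6 a \left(2 a\right)^{2} = 96 a 4 a^{2} = 384 a^{3}$)
$\frac{1}{n{\left(V{\left(0 \right)} \right)}} = \frac{1}{384 \left(\frac{1 + 2 \cdot 0}{5 \left(1 + 0\right)}\right)^{3}} = \frac{1}{384 \left(\frac{1 + 0}{5 \cdot 1}\right)^{3}} = \frac{1}{384 \left(\frac{1}{5} \cdot 1 \cdot 1\right)^{3}} = \frac{1}{384 \left(\frac{1}{5}\right)^{3}} = \frac{1}{384 \cdot \frac{1}{125}} = \frac{1}{\frac{384}{125}} = \frac{125}{384}$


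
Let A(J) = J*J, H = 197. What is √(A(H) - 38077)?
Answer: 2*√183 ≈ 27.056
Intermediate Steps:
A(J) = J²
√(A(H) - 38077) = √(197² - 38077) = √(38809 - 38077) = √732 = 2*√183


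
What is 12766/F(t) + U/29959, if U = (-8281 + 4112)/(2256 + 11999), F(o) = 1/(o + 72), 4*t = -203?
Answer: 231706546759137/854131090 ≈ 2.7128e+5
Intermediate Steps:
t = -203/4 (t = (¼)*(-203) = -203/4 ≈ -50.750)
F(o) = 1/(72 + o)
U = -4169/14255 ≈ -0.29246
12766/F(t) + U/29959 = 12766/(1/(72 - 203/4)) - 4169/14255/29959 = 12766/(1/(85/4)) - 4169/14255*1/29959 = 12766/(4/85) - 4169/427065545 = 12766*(85/4) - 4169/427065545 = 542555/2 - 4169/427065545 = 231706546759137/854131090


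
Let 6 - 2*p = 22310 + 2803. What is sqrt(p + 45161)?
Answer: sqrt(130430)/2 ≈ 180.58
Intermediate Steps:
p = -25107/2 (p = 3 - (22310 + 2803)/2 = 3 - 1/2*25113 = 3 - 25113/2 = -25107/2 ≈ -12554.)
sqrt(p + 45161) = sqrt(-25107/2 + 45161) = sqrt(65215/2) = sqrt(130430)/2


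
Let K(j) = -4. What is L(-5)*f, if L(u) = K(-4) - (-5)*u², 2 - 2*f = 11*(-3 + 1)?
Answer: 1452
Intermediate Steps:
f = 12 (f = 1 - 11*(-3 + 1)/2 = 1 - 11*(-2)/2 = 1 - ½*(-22) = 1 + 11 = 12)
L(u) = -4 + 5*u² (L(u) = -4 - (-5)*u² = -4 + 5*u²)
L(-5)*f = (-4 + 5*(-5)²)*12 = (-4 + 5*25)*12 = (-4 + 125)*12 = 121*12 = 1452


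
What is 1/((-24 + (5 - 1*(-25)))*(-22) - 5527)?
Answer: -1/5659 ≈ -0.00017671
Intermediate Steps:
1/((-24 + (5 - 1*(-25)))*(-22) - 5527) = 1/((-24 + (5 + 25))*(-22) - 5527) = 1/((-24 + 30)*(-22) - 5527) = 1/(6*(-22) - 5527) = 1/(-132 - 5527) = 1/(-5659) = -1/5659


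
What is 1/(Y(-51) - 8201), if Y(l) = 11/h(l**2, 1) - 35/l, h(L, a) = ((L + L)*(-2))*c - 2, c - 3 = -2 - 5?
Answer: -2122314/17403640063 ≈ -0.00012195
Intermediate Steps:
c = -4 (c = 3 + (-2 - 5) = 3 - 7 = -4)
h(L, a) = -2 + 16*L (h(L, a) = ((L + L)*(-2))*(-4) - 2 = ((2*L)*(-2))*(-4) - 2 = -4*L*(-4) - 2 = 16*L - 2 = -2 + 16*L)
Y(l) = -35/l + 11/(-2 + 16*l**2) (Y(l) = 11/(-2 + 16*l**2) - 35/l = -35/l + 11/(-2 + 16*l**2))
1/(Y(-51) - 8201) = 1/((70 - 560*(-51)**2 + 11*(-51))/(-2*(-51) + 16*(-51)**3) - 8201) = 1/((70 - 560*2601 - 561)/(102 + 16*(-132651)) - 8201) = 1/((70 - 1456560 - 561)/(102 - 2122416) - 8201) = 1/(-1457051/(-2122314) - 8201) = 1/(-1/2122314*(-1457051) - 8201) = 1/(1457051/2122314 - 8201) = 1/(-17403640063/2122314) = -2122314/17403640063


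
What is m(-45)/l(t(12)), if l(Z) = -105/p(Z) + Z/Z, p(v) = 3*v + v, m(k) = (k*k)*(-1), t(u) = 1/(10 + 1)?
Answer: 8100/1151 ≈ 7.0374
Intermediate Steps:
t(u) = 1/11
m(k) = -k² (m(k) = k²*(-1) = -k²)
p(v) = 4*v
l(Z) = 1 - 105/(4*Z) (l(Z) = -105*1/(4*Z) + Z/Z = -105/(4*Z) + 1 = 1 - 105/(4*Z))
m(-45)/l(t(12)) = (-1*(-45)²)/(((-105/4 + 1/11)/(1/11))) = (-1*2025)/((11*(-1151/44))) = -2025/(-1151/4) = -2025*(-4/1151) = 8100/1151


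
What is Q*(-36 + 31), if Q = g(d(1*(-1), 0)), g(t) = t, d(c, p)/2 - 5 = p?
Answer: -50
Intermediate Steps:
d(c, p) = 10 + 2*p
Q = 10 (Q = 10 + 2*0 = 10 + 0 = 10)
Q*(-36 + 31) = 10*(-36 + 31) = 10*(-5) = -50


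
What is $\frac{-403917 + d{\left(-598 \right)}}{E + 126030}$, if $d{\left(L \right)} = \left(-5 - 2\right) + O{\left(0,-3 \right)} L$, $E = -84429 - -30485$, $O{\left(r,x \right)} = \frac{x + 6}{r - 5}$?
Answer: $- \frac{1008913}{180215} \approx -5.5984$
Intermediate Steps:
$O{\left(r,x \right)} = \frac{6 + x}{-5 + r}$
$E = -53944$ ($E = -84429 + 30485 = -53944$)
$d{\left(L \right)} = -7 - \frac{3 L}{5}$ ($d{\left(L \right)} = \left(-5 - 2\right) + \frac{6 - 3}{-5 + 0} L = -7 + \frac{1}{-5} \cdot 3 L = -7 + \left(- \frac{1}{5}\right) 3 L = -7 - \frac{3 L}{5}$)
$\frac{-403917 + d{\left(-598 \right)}}{E + 126030} = \frac{-403917 - - \frac{1759}{5}}{-53944 + 126030} = \frac{-403917 + \left(-7 + \frac{1794}{5}\right)}{72086} = \left(-403917 + \frac{1759}{5}\right) \frac{1}{72086} = \left(- \frac{2017826}{5}\right) \frac{1}{72086} = - \frac{1008913}{180215}$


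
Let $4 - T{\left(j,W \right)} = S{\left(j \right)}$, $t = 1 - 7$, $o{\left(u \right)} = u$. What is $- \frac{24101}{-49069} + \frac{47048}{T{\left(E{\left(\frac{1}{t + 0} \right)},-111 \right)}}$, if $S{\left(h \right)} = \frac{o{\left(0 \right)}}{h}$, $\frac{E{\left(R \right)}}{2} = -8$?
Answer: $\frac{577173679}{49069} \approx 11762.0$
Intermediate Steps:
$t = -6$
$E{\left(R \right)} = -16$ ($E{\left(R \right)} = 2 \left(-8\right) = -16$)
$S{\left(h \right)} = 0$ ($S{\left(h \right)} = \frac{0}{h} = 0$)
$T{\left(j,W \right)} = 4$ ($T{\left(j,W \right)} = 4 - 0 = 4 + 0 = 4$)
$- \frac{24101}{-49069} + \frac{47048}{T{\left(E{\left(\frac{1}{t + 0} \right)},-111 \right)}} = - \frac{24101}{-49069} + \frac{47048}{4} = \left(-24101\right) \left(- \frac{1}{49069}\right) + 47048 \cdot \frac{1}{4} = \frac{24101}{49069} + 11762 = \frac{577173679}{49069}$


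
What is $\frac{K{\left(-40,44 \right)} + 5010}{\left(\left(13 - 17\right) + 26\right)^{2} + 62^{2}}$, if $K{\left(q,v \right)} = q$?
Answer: $\frac{2485}{2164} \approx 1.1483$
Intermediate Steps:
$\frac{K{\left(-40,44 \right)} + 5010}{\left(\left(13 - 17\right) + 26\right)^{2} + 62^{2}} = \frac{-40 + 5010}{\left(\left(13 - 17\right) + 26\right)^{2} + 62^{2}} = \frac{4970}{\left(\left(13 - 17\right) + 26\right)^{2} + 3844} = \frac{4970}{\left(-4 + 26\right)^{2} + 3844} = \frac{4970}{22^{2} + 3844} = \frac{4970}{484 + 3844} = \frac{4970}{4328} = 4970 \cdot \frac{1}{4328} = \frac{2485}{2164}$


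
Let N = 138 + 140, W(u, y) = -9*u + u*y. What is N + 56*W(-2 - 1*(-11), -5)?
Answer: -6778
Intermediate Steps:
N = 278
N + 56*W(-2 - 1*(-11), -5) = 278 + 56*((-2 - 1*(-11))*(-9 - 5)) = 278 + 56*((-2 + 11)*(-14)) = 278 + 56*(9*(-14)) = 278 + 56*(-126) = 278 - 7056 = -6778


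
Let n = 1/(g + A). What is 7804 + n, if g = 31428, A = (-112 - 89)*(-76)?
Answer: 364478017/46704 ≈ 7804.0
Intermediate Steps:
A = 15276 (A = -201*(-76) = 15276)
n = 1/46704 (n = 1/(31428 + 15276) = 1/46704 ≈ 2.1411e-5)
7804 + n = 7804 + 1/46704 = 364478017/46704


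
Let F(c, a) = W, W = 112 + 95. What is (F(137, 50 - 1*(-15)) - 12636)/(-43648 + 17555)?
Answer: 12429/26093 ≈ 0.47633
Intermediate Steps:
W = 207
F(c, a) = 207
(F(137, 50 - 1*(-15)) - 12636)/(-43648 + 17555) = (207 - 12636)/(-43648 + 17555) = -12429/(-26093) = -12429*(-1/26093) = 12429/26093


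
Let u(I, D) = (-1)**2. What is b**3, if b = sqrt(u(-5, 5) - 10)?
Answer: -27*I ≈ -27.0*I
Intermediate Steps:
u(I, D) = 1
b = 3*I (b = sqrt(1 - 10) = sqrt(-9) = 3*I ≈ 3.0*I)
b**3 = (3*I)**3 = -27*I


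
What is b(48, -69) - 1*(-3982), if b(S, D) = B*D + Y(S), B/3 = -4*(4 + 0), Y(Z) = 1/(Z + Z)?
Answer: 700225/96 ≈ 7294.0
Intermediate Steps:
Y(Z) = 1/(2*Z)
B = -48 (B = 3*(-4*(4 + 0)) = 3*(-4*4) = 3*(-16) = -48)
b(S, D) = 1/(2*S) - 48*D (b(S, D) = -48*D + 1/(2*S) = 1/(2*S) - 48*D)
b(48, -69) - 1*(-3982) = ((½)/48 - 48*(-69)) - 1*(-3982) = ((½)*(1/48) + 3312) + 3982 = (1/96 + 3312) + 3982 = 317953/96 + 3982 = 700225/96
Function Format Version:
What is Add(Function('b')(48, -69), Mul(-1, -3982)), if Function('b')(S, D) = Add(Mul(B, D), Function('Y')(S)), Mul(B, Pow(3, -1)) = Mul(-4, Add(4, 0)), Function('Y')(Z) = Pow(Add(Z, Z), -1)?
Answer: Rational(700225, 96) ≈ 7294.0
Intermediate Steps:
Function('Y')(Z) = Mul(Rational(1, 2), Pow(Z, -1)) (Function('Y')(Z) = Pow(Mul(2, Z), -1) = Mul(Rational(1, 2), Pow(Z, -1)))
B = -48 (B = Mul(3, Mul(-4, Add(4, 0))) = Mul(3, Mul(-4, 4)) = Mul(3, -16) = -48)
Function('b')(S, D) = Add(Mul(Rational(1, 2), Pow(S, -1)), Mul(-48, D)) (Function('b')(S, D) = Add(Mul(-48, D), Mul(Rational(1, 2), Pow(S, -1))) = Add(Mul(Rational(1, 2), Pow(S, -1)), Mul(-48, D)))
Add(Function('b')(48, -69), Mul(-1, -3982)) = Add(Add(Mul(Rational(1, 2), Pow(48, -1)), Mul(-48, -69)), Mul(-1, -3982)) = Add(Add(Mul(Rational(1, 2), Rational(1, 48)), 3312), 3982) = Add(Add(Rational(1, 96), 3312), 3982) = Add(Rational(317953, 96), 3982) = Rational(700225, 96)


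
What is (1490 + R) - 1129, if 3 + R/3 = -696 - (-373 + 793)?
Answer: -2996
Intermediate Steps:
R = -3357 (R = -9 + 3*(-696 - (-373 + 793)) = -9 + 3*(-696 - 1*420) = -9 + 3*(-696 - 420) = -9 + 3*(-1116) = -9 - 3348 = -3357)
(1490 + R) - 1129 = (1490 - 3357) - 1129 = -1867 - 1129 = -2996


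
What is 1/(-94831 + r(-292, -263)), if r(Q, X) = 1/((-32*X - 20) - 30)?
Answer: -8366/793356145 ≈ -1.0545e-5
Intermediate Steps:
r(Q, X) = 1/(-50 - 32*X) (r(Q, X) = 1/((-20 - 32*X) - 30) = 1/(-50 - 32*X))
1/(-94831 + r(-292, -263)) = 1/(-94831 - 1/(50 + 32*(-263))) = 1/(-94831 - 1/(50 - 8416)) = 1/(-94831 - 1/(-8366)) = 1/(-94831 - 1*(-1/8366)) = 1/(-94831 + 1/8366) = 1/(-793356145/8366) = -8366/793356145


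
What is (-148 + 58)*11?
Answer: -990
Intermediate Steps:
(-148 + 58)*11 = -90*11 = -990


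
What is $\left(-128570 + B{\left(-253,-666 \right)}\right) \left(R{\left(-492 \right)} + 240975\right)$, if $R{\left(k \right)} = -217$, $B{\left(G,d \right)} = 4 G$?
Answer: $-31197903156$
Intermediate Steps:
$\left(-128570 + B{\left(-253,-666 \right)}\right) \left(R{\left(-492 \right)} + 240975\right) = \left(-128570 + 4 \left(-253\right)\right) \left(-217 + 240975\right) = \left(-128570 - 1012\right) 240758 = \left(-129582\right) 240758 = -31197903156$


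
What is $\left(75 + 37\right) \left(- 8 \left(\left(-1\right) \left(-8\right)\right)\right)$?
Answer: $-7168$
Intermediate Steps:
$\left(75 + 37\right) \left(- 8 \left(\left(-1\right) \left(-8\right)\right)\right) = 112 \left(- 8 \cdot 8\right) = 112 \left(\left(-1\right) 64\right) = 112 \left(-64\right) = -7168$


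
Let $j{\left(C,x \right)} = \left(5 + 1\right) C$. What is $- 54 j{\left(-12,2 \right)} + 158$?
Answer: $4046$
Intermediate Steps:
$j{\left(C,x \right)} = 6 C$
$- 54 j{\left(-12,2 \right)} + 158 = - 54 \cdot 6 \left(-12\right) + 158 = \left(-54\right) \left(-72\right) + 158 = 3888 + 158 = 4046$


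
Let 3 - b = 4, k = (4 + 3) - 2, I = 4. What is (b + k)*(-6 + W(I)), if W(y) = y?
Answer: -8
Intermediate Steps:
k = 5 (k = 7 - 2 = 5)
b = -1 (b = 3 - 1*4 = 3 - 4 = -1)
(b + k)*(-6 + W(I)) = (-1 + 5)*(-6 + 4) = 4*(-2) = -8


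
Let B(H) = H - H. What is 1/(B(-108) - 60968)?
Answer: -1/60968 ≈ -1.6402e-5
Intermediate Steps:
B(H) = 0
1/(B(-108) - 60968) = 1/(0 - 60968) = 1/(-60968) = -1/60968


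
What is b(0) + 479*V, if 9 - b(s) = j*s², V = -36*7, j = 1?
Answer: -120699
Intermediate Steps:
V = -252
b(s) = 9 - s²
b(0) + 479*V = (9 - 1*0²) + 479*(-252) = (9 - 1*0) - 120708 = (9 + 0) - 120708 = 9 - 120708 = -120699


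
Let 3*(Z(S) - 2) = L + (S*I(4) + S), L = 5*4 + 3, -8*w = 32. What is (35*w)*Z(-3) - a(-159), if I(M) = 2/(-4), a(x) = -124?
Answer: -3478/3 ≈ -1159.3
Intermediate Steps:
I(M) = -½ (I(M) = 2*(-¼) = -½)
w = -4 (w = -⅛*32 = -4)
L = 23 (L = 20 + 3 = 23)
Z(S) = 29/3 + S/6 (Z(S) = 2 + (23 + (S*(-½) + S))/3 = 2 + (23 + (-S/2 + S))/3 = 2 + (23 + S/2)/3 = 2 + (23/3 + S/6) = 29/3 + S/6)
(35*w)*Z(-3) - a(-159) = (35*(-4))*(29/3 + (⅙)*(-3)) - 1*(-124) = -140*(29/3 - ½) + 124 = -140*55/6 + 124 = -3850/3 + 124 = -3478/3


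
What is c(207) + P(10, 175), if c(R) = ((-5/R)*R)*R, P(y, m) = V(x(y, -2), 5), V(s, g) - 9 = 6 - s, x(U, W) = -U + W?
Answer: -1008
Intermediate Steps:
x(U, W) = W - U
V(s, g) = 15 - s (V(s, g) = 9 + (6 - s) = 15 - s)
P(y, m) = 17 + y (P(y, m) = 15 - (-2 - y) = 15 + (2 + y) = 17 + y)
c(R) = -5*R
c(207) + P(10, 175) = -5*207 + (17 + 10) = -1035 + 27 = -1008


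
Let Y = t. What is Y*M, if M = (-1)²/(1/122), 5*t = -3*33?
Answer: -12078/5 ≈ -2415.6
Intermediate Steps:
t = -99/5 (t = (-3*33)/5 = (⅕)*(-99) = -99/5 ≈ -19.800)
M = 122 (M = 1/(1/122) = 1*122 = 122)
Y = -99/5 ≈ -19.800
Y*M = -99/5*122 = -12078/5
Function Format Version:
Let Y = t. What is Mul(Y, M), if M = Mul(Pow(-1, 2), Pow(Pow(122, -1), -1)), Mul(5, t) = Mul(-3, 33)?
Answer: Rational(-12078, 5) ≈ -2415.6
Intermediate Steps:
t = Rational(-99, 5) (t = Mul(Rational(1, 5), Mul(-3, 33)) = Mul(Rational(1, 5), -99) = Rational(-99, 5) ≈ -19.800)
M = 122 (M = Mul(1, Pow(Rational(1, 122), -1)) = Mul(1, 122) = 122)
Y = Rational(-99, 5) ≈ -19.800
Mul(Y, M) = Mul(Rational(-99, 5), 122) = Rational(-12078, 5)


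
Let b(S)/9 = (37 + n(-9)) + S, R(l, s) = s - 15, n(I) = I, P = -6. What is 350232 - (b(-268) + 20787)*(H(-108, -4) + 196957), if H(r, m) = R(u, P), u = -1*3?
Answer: -3667976640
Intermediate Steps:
u = -3
R(l, s) = -15 + s
H(r, m) = -21 (H(r, m) = -15 - 6 = -21)
b(S) = 252 + 9*S (b(S) = 9*((37 - 9) + S) = 9*(28 + S) = 252 + 9*S)
350232 - (b(-268) + 20787)*(H(-108, -4) + 196957) = 350232 - ((252 + 9*(-268)) + 20787)*(-21 + 196957) = 350232 - ((252 - 2412) + 20787)*196936 = 350232 - (-2160 + 20787)*196936 = 350232 - 18627*196936 = 350232 - 1*3668326872 = 350232 - 3668326872 = -3667976640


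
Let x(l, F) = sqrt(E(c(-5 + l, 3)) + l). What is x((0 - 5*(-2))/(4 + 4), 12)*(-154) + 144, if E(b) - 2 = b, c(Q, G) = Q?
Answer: 144 - 77*I*sqrt(2) ≈ 144.0 - 108.89*I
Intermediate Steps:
E(b) = 2 + b
x(l, F) = sqrt(-3 + 2*l) (x(l, F) = sqrt((2 + (-5 + l)) + l) = sqrt((-3 + l) + l) = sqrt(-3 + 2*l))
x((0 - 5*(-2))/(4 + 4), 12)*(-154) + 144 = sqrt(-3 + 2*((0 - 5*(-2))/(4 + 4)))*(-154) + 144 = sqrt(-3 + 2*((0 + 10)/8))*(-154) + 144 = sqrt(-3 + 2*(10*(1/8)))*(-154) + 144 = sqrt(-3 + 2*(5/4))*(-154) + 144 = sqrt(-3 + 5/2)*(-154) + 144 = sqrt(-1/2)*(-154) + 144 = (I*sqrt(2)/2)*(-154) + 144 = -77*I*sqrt(2) + 144 = 144 - 77*I*sqrt(2)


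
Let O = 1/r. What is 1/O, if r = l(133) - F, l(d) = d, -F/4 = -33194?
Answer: -132643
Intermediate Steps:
F = 132776 (F = -4*(-33194) = 132776)
r = -132643 (r = 133 - 1*132776 = 133 - 132776 = -132643)
O = -1/132643 (O = 1/(-132643) = -1/132643 ≈ -7.5390e-6)
1/O = 1/(-1/132643) = -132643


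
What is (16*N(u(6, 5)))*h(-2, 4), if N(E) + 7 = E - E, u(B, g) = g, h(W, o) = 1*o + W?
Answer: -224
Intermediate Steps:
h(W, o) = W + o (h(W, o) = o + W = W + o)
N(E) = -7 (N(E) = -7 + (E - E) = -7 + 0 = -7)
(16*N(u(6, 5)))*h(-2, 4) = (16*(-7))*(-2 + 4) = -112*2 = -224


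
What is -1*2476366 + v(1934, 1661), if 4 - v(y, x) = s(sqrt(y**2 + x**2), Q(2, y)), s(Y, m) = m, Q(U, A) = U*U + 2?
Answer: -2476368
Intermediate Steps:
Q(U, A) = 2 + U**2 (Q(U, A) = U**2 + 2 = 2 + U**2)
v(y, x) = -2 (v(y, x) = 4 - (2 + 2**2) = 4 - (2 + 4) = 4 - 1*6 = 4 - 6 = -2)
-1*2476366 + v(1934, 1661) = -1*2476366 - 2 = -2476366 - 2 = -2476368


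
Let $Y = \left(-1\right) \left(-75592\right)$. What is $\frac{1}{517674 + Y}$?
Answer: $\frac{1}{593266} \approx 1.6856 \cdot 10^{-6}$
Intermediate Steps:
$Y = 75592$
$\frac{1}{517674 + Y} = \frac{1}{517674 + 75592} = \frac{1}{593266}$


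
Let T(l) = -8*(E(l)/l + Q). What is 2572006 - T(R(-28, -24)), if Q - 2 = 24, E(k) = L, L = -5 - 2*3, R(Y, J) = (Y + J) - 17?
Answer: 177482854/69 ≈ 2.5722e+6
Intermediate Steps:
R(Y, J) = -17 + J + Y (R(Y, J) = (J + Y) - 17 = -17 + J + Y)
L = -11 (L = -5 - 6 = -11)
E(k) = -11
Q = 26 (Q = 2 + 24 = 26)
T(l) = -208 + 88/l (T(l) = -8*(-11/l + 26) = -8*(26 - 11/l) = -208 + 88/l)
2572006 - T(R(-28, -24)) = 2572006 - (-208 + 88/(-17 - 24 - 28)) = 2572006 - (-208 + 88/(-69)) = 2572006 - (-208 + 88*(-1/69)) = 2572006 - (-208 - 88/69) = 2572006 - 1*(-14440/69) = 2572006 + 14440/69 = 177482854/69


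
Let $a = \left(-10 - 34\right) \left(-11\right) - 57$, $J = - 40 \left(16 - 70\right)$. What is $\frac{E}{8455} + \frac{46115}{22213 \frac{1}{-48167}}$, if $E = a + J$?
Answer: $- \frac{18780367823244}{187810915} \approx -99996.0$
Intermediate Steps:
$J = 2160$ ($J = \left(-40\right) \left(-54\right) = 2160$)
$a = 427$ ($a = \left(-44\right) \left(-11\right) - 57 = 484 - 57 = 427$)
$E = 2587$ ($E = 427 + 2160 = 2587$)
$\frac{E}{8455} + \frac{46115}{22213 \frac{1}{-48167}} = \frac{2587}{8455} + \frac{46115}{22213 \frac{1}{-48167}} = 2587 \cdot \frac{1}{8455} + \frac{46115}{22213 \left(- \frac{1}{48167}\right)} = \frac{2587}{8455} + \frac{46115}{- \frac{22213}{48167}} = \frac{2587}{8455} + 46115 \left(- \frac{48167}{22213}\right) = \frac{2587}{8455} - \frac{2221221205}{22213} = - \frac{18780367823244}{187810915}$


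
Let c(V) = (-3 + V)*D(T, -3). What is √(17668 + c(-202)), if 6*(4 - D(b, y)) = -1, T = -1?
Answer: √605298/6 ≈ 129.67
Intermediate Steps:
D(b, y) = 25/6 (D(b, y) = 4 - ⅙*(-1) = 4 + ⅙ = 25/6)
c(V) = -25/2 + 25*V/6 (c(V) = (-3 + V)*(25/6) = -25/2 + 25*V/6)
√(17668 + c(-202)) = √(17668 + (-25/2 + (25/6)*(-202))) = √(17668 + (-25/2 - 2525/3)) = √(17668 - 5125/6) = √(100883/6) = √605298/6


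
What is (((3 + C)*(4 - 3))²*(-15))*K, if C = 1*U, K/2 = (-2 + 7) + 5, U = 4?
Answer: -14700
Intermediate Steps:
K = 20 (K = 2*((-2 + 7) + 5) = 2*(5 + 5) = 2*10 = 20)
C = 4 (C = 1*4 = 4)
(((3 + C)*(4 - 3))²*(-15))*K = (((3 + 4)*(4 - 3))²*(-15))*20 = ((7*1)²*(-15))*20 = (7²*(-15))*20 = (49*(-15))*20 = -735*20 = -14700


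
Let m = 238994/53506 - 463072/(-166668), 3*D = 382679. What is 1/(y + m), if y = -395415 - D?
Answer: -371572417/194320268848835 ≈ -1.9122e-6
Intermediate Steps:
D = 382679/3 (D = (1/3)*382679 = 382679/3 ≈ 1.2756e+5)
y = -1568924/3 (y = -395415 - 1*382679/3 = -395415 - 382679/3 = -1568924/3 ≈ -5.2297e+5)
m = 8076222803/1114717251 (m = 238994*(1/53506) - 463072*(-1/166668) = 119497/26753 + 115768/41667 = 8076222803/1114717251 ≈ 7.2451)
1/(y + m) = 1/(-1568924/3 + 8076222803/1114717251) = 1/(-194320268848835/371572417) = -371572417/194320268848835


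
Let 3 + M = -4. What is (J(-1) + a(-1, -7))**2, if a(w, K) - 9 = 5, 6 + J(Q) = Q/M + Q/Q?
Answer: 4096/49 ≈ 83.592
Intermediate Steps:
M = -7 (M = -3 - 4 = -7)
J(Q) = -5 - Q/7 (J(Q) = -6 + (Q/(-7) + Q/Q) = -6 + (Q*(-1/7) + 1) = -6 + (-Q/7 + 1) = -6 + (1 - Q/7) = -5 - Q/7)
a(w, K) = 14 (a(w, K) = 9 + 5 = 14)
(J(-1) + a(-1, -7))**2 = ((-5 - 1/7*(-1)) + 14)**2 = ((-5 + 1/7) + 14)**2 = (-34/7 + 14)**2 = (64/7)**2 = 4096/49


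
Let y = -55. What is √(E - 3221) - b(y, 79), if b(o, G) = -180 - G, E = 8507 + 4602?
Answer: 259 + 4*√618 ≈ 358.44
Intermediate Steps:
E = 13109
√(E - 3221) - b(y, 79) = √(13109 - 3221) - (-180 - 1*79) = √9888 - (-180 - 79) = 4*√618 - 1*(-259) = 4*√618 + 259 = 259 + 4*√618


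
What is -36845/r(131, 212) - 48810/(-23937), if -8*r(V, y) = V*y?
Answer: 700935120/55398197 ≈ 12.653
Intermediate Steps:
r(V, y) = -V*y/8
-36845/r(131, 212) - 48810/(-23937) = -36845/((-⅛*131*212)) - 48810/(-23937) = -36845/(-6943/2) - 48810*(-1/23937) = -36845*(-2/6943) + 16270/7979 = 73690/6943 + 16270/7979 = 700935120/55398197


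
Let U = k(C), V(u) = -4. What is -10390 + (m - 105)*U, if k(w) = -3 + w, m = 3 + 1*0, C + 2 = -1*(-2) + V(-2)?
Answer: -9676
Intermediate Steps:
C = -4 (C = -2 + (-1*(-2) - 4) = -2 + (2 - 4) = -2 - 2 = -4)
m = 3 (m = 3 + 0 = 3)
U = -7 (U = -3 - 4 = -7)
-10390 + (m - 105)*U = -10390 + (3 - 105)*(-7) = -10390 - 102*(-7) = -10390 + 714 = -9676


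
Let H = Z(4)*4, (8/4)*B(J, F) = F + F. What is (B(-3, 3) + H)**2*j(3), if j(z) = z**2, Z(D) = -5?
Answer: 2601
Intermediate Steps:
B(J, F) = F (B(J, F) = (F + F)/2 = (2*F)/2 = F)
H = -20 (H = -5*4 = -20)
(B(-3, 3) + H)**2*j(3) = (3 - 20)**2*3**2 = (-17)**2*9 = 289*9 = 2601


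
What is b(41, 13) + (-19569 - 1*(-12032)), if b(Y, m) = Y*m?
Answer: -7004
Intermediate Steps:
b(41, 13) + (-19569 - 1*(-12032)) = 41*13 + (-19569 - 1*(-12032)) = 533 + (-19569 + 12032) = 533 - 7537 = -7004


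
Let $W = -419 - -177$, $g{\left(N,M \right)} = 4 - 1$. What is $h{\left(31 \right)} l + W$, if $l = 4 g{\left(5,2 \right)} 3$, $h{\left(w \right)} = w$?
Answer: $874$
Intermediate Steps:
$g{\left(N,M \right)} = 3$
$l = 36$ ($l = 4 \cdot 3 \cdot 3 = 12 \cdot 3 = 36$)
$W = -242$ ($W = -419 + 177 = -242$)
$h{\left(31 \right)} l + W = 31 \cdot 36 - 242 = 1116 - 242 = 874$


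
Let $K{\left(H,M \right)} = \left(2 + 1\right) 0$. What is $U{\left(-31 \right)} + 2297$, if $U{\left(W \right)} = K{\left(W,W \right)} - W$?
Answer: $2328$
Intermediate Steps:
$K{\left(H,M \right)} = 0$ ($K{\left(H,M \right)} = 3 \cdot 0 = 0$)
$U{\left(W \right)} = - W$ ($U{\left(W \right)} = 0 - W = - W$)
$U{\left(-31 \right)} + 2297 = \left(-1\right) \left(-31\right) + 2297 = 31 + 2297 = 2328$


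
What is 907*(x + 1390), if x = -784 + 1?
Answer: 550549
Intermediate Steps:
x = -783
907*(x + 1390) = 907*(-783 + 1390) = 907*607 = 550549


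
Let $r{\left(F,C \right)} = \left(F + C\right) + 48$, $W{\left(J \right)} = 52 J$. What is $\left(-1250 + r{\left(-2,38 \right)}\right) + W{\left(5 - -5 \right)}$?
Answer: $-646$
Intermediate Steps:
$r{\left(F,C \right)} = 48 + C + F$ ($r{\left(F,C \right)} = \left(C + F\right) + 48 = 48 + C + F$)
$\left(-1250 + r{\left(-2,38 \right)}\right) + W{\left(5 - -5 \right)} = \left(-1250 + \left(48 + 38 - 2\right)\right) + 52 \left(5 - -5\right) = \left(-1250 + 84\right) + 52 \left(5 + 5\right) = -1166 + 52 \cdot 10 = -1166 + 520 = -646$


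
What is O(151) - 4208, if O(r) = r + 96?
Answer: -3961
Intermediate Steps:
O(r) = 96 + r
O(151) - 4208 = (96 + 151) - 4208 = 247 - 4208 = -3961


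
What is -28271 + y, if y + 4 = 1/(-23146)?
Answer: -654453151/23146 ≈ -28275.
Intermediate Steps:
y = -92585/23146 (y = -4 + 1/(-23146) = -4 - 1/23146 = -92585/23146 ≈ -4.0000)
-28271 + y = -28271 - 92585/23146 = -654453151/23146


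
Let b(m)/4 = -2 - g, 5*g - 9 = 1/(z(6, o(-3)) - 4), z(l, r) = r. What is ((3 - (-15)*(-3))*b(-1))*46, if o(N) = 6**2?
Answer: 294147/10 ≈ 29415.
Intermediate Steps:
o(N) = 36
g = 289/160 (g = 9/5 + 1/(5*(36 - 4)) = 9/5 + (1/5)/32 = 9/5 + (1/5)*(1/32) = 9/5 + 1/160 = 289/160 ≈ 1.8062)
b(m) = -609/40 (b(m) = 4*(-2 - 1*289/160) = 4*(-2 - 289/160) = 4*(-609/160) = -609/40)
((3 - (-15)*(-3))*b(-1))*46 = ((3 - (-15)*(-3))*(-609/40))*46 = ((3 - 3*15)*(-609/40))*46 = ((3 - 45)*(-609/40))*46 = -42*(-609/40)*46 = (12789/20)*46 = 294147/10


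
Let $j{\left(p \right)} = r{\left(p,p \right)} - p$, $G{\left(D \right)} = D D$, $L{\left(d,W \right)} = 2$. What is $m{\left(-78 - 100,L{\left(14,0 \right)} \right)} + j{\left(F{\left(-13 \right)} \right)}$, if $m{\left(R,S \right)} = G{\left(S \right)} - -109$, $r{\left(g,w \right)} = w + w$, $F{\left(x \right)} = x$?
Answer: $100$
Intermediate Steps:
$G{\left(D \right)} = D^{2}$
$r{\left(g,w \right)} = 2 w$
$m{\left(R,S \right)} = 109 + S^{2}$ ($m{\left(R,S \right)} = S^{2} - -109 = S^{2} + 109 = 109 + S^{2}$)
$j{\left(p \right)} = p$ ($j{\left(p \right)} = 2 p - p = p$)
$m{\left(-78 - 100,L{\left(14,0 \right)} \right)} + j{\left(F{\left(-13 \right)} \right)} = \left(109 + 2^{2}\right) - 13 = \left(109 + 4\right) - 13 = 113 - 13 = 100$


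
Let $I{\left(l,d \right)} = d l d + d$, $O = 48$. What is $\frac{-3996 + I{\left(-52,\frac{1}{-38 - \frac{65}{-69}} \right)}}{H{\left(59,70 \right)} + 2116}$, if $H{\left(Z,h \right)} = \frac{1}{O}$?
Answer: $- \frac{1254108816432}{664083412681} \approx -1.8885$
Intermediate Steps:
$H{\left(Z,h \right)} = \frac{1}{48}$
$I{\left(l,d \right)} = d + l d^{2}$ ($I{\left(l,d \right)} = l d^{2} + d = d + l d^{2}$)
$\frac{-3996 + I{\left(-52,\frac{1}{-38 - \frac{65}{-69}} \right)}}{H{\left(59,70 \right)} + 2116} = \frac{-3996 + \frac{1 + \frac{1}{-38 - \frac{65}{-69}} \left(-52\right)}{-38 - \frac{65}{-69}}}{\frac{1}{48} + 2116} = \frac{-3996 + \frac{1 + \frac{1}{-38 - - \frac{65}{69}} \left(-52\right)}{-38 - - \frac{65}{69}}}{\frac{101569}{48}} = \left(-3996 + \frac{1 + \frac{1}{-38 + \frac{65}{69}} \left(-52\right)}{-38 + \frac{65}{69}}\right) \frac{48}{101569} = \left(-3996 + \frac{1 + \frac{1}{- \frac{2557}{69}} \left(-52\right)}{- \frac{2557}{69}}\right) \frac{48}{101569} = \left(-3996 - \frac{69 \left(1 - - \frac{3588}{2557}\right)}{2557}\right) \frac{48}{101569} = \left(-3996 - \frac{69 \left(1 + \frac{3588}{2557}\right)}{2557}\right) \frac{48}{101569} = \left(-3996 - \frac{424005}{6538249}\right) \frac{48}{101569} = \left(- \frac{26127267009}{6538249}\right) \frac{48}{101569} = - \frac{1254108816432}{664083412681}$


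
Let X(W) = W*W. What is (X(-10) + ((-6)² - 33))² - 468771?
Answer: -458162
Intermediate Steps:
X(W) = W²
(X(-10) + ((-6)² - 33))² - 468771 = ((-10)² + ((-6)² - 33))² - 468771 = (100 + (36 - 33))² - 468771 = (100 + 3)² - 468771 = 103² - 468771 = 10609 - 468771 = -458162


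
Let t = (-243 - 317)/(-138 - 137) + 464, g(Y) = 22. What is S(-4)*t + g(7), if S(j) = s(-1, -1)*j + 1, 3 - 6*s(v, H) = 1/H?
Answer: -8302/11 ≈ -754.73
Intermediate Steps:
s(v, H) = ½ - 1/(6*H)
t = 25632/55 (t = -560/(-275) + 464 = -560*(-1/275) + 464 = 112/55 + 464 = 25632/55 ≈ 466.04)
S(j) = 1 + 2*j/3 (S(j) = ((⅙)*(-1 + 3*(-1))/(-1))*j + 1 = ((⅙)*(-1)*(-1 - 3))*j + 1 = ((⅙)*(-1)*(-4))*j + 1 = 2*j/3 + 1 = 1 + 2*j/3)
S(-4)*t + g(7) = (1 + (⅔)*(-4))*(25632/55) + 22 = (1 - 8/3)*(25632/55) + 22 = -5/3*25632/55 + 22 = -8544/11 + 22 = -8302/11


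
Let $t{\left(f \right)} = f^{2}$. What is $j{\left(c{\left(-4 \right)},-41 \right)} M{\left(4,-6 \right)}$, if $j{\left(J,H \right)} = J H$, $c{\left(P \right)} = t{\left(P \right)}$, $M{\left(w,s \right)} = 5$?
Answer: $-3280$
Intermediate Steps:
$c{\left(P \right)} = P^{2}$
$j{\left(J,H \right)} = H J$
$j{\left(c{\left(-4 \right)},-41 \right)} M{\left(4,-6 \right)} = - 41 \left(-4\right)^{2} \cdot 5 = \left(-41\right) 16 \cdot 5 = \left(-656\right) 5 = -3280$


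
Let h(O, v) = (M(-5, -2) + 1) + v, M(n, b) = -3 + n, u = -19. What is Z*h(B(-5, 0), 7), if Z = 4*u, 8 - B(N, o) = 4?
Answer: 0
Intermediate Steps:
B(N, o) = 4 (B(N, o) = 8 - 1*4 = 8 - 4 = 4)
h(O, v) = -7 + v (h(O, v) = ((-3 - 5) + 1) + v = (-8 + 1) + v = -7 + v)
Z = -76 (Z = 4*(-19) = -76)
Z*h(B(-5, 0), 7) = -76*(-7 + 7) = -76*0 = 0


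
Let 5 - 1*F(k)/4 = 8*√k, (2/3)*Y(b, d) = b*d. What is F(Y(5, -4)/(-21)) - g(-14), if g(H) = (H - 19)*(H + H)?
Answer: -904 - 32*√70/7 ≈ -942.25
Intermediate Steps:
Y(b, d) = 3*b*d/2 (Y(b, d) = 3*(b*d)/2 = 3*b*d/2)
g(H) = 2*H*(-19 + H) (g(H) = (-19 + H)*(2*H) = 2*H*(-19 + H))
F(k) = 20 - 32*√k
F(Y(5, -4)/(-21)) - g(-14) = (20 - 32*√(10/7)) - 2*(-14)*(-19 - 14) = (20 - 32*√70/7) - 2*(-14)*(-33) = (20 - 32*√70/7) - 1*924 = (20 - 32*√70/7) - 924 = -904 - 32*√70/7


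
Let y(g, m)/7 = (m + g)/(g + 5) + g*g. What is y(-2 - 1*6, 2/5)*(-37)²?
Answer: 9563834/15 ≈ 6.3759e+5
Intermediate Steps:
y(g, m) = 7*g² + 7*(g + m)/(5 + g) (y(g, m) = 7*((m + g)/(g + 5) + g*g) = 7*((g + m)/(5 + g) + g²) = 7*(g² + (g + m)/(5 + g)) = 7*g² + 7*(g + m)/(5 + g))
y(-2 - 1*6, 2/5)*(-37)² = (7*((-2 - 1*6) + 2/5 + (-2 - 1*6)³ + 5*(-2 - 1*6)²)/(5 + (-2 - 1*6)))*(-37)² = (7*((-2 - 6) + 2*(⅕) + (-2 - 6)³ + 5*(-2 - 6)²)/(5 + (-2 - 6)))*1369 = (7*(-8 + ⅖ + (-8)³ + 5*(-8)²)/(5 - 8))*1369 = (7*(-8 + ⅖ - 512 + 5*64)/(-3))*1369 = (7*(-⅓)*(-8 + ⅖ - 512 + 320))*1369 = (7*(-⅓)*(-998/5))*1369 = (6986/15)*1369 = 9563834/15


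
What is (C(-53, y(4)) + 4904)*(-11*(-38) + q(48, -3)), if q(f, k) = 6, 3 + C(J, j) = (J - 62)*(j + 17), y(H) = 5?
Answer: 1005304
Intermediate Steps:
C(J, j) = -3 + (-62 + J)*(17 + j) (C(J, j) = -3 + (J - 62)*(j + 17) = -3 + (-62 + J)*(17 + j))
(C(-53, y(4)) + 4904)*(-11*(-38) + q(48, -3)) = ((-1057 - 62*5 + 17*(-53) - 53*5) + 4904)*(-11*(-38) + 6) = ((-1057 - 310 - 901 - 265) + 4904)*(418 + 6) = (-2533 + 4904)*424 = 2371*424 = 1005304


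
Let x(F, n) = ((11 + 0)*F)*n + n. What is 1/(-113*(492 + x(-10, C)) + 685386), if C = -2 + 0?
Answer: 1/605156 ≈ 1.6525e-6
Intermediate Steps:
C = -2
x(F, n) = n + 11*F*n (x(F, n) = (11*F)*n + n = 11*F*n + n = n + 11*F*n)
1/(-113*(492 + x(-10, C)) + 685386) = 1/(-113*(492 - 2*(1 + 11*(-10))) + 685386) = 1/(-113*(492 - 2*(1 - 110)) + 685386) = 1/(-113*(492 - 2*(-109)) + 685386) = 1/(-113*(492 + 218) + 685386) = 1/(-113*710 + 685386) = 1/(-80230 + 685386) = 1/605156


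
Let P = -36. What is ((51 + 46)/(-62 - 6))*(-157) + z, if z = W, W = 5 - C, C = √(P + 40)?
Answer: 15433/68 ≈ 226.96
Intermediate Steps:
C = 2 (C = √(-36 + 40) = √4 = 2)
W = 3 (W = 5 - 1*2 = 5 - 2 = 3)
z = 3
((51 + 46)/(-62 - 6))*(-157) + z = ((51 + 46)/(-62 - 6))*(-157) + 3 = (97/(-68))*(-157) + 3 = (97*(-1/68))*(-157) + 3 = -97/68*(-157) + 3 = 15229/68 + 3 = 15433/68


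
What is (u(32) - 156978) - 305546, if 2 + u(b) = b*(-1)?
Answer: -462558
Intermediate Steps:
u(b) = -2 - b (u(b) = -2 + b*(-1) = -2 - b)
(u(32) - 156978) - 305546 = ((-2 - 1*32) - 156978) - 305546 = ((-2 - 32) - 156978) - 305546 = (-34 - 156978) - 305546 = -157012 - 305546 = -462558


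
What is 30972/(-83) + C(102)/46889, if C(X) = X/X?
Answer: -1452246025/3891787 ≈ -373.16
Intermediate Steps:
C(X) = 1
30972/(-83) + C(102)/46889 = 30972/(-83) + 1/46889 = 30972*(-1/83) + 1*(1/46889) = -30972/83 + 1/46889 = -1452246025/3891787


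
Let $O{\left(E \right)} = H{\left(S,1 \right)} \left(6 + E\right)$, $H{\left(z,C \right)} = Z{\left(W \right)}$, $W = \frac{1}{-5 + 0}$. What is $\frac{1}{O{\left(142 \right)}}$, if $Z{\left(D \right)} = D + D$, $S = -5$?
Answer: $- \frac{5}{296} \approx -0.016892$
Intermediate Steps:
$W = - \frac{1}{5}$ ($W = \frac{1}{-5} = - \frac{1}{5} \approx -0.2$)
$Z{\left(D \right)} = 2 D$
$H{\left(z,C \right)} = - \frac{2}{5}$ ($H{\left(z,C \right)} = 2 \left(- \frac{1}{5}\right) = - \frac{2}{5}$)
$O{\left(E \right)} = - \frac{12}{5} - \frac{2 E}{5}$ ($O{\left(E \right)} = - \frac{2 \left(6 + E\right)}{5} = - \frac{12}{5} - \frac{2 E}{5}$)
$\frac{1}{O{\left(142 \right)}} = \frac{1}{- \frac{12}{5} - \frac{284}{5}} = \frac{1}{- \frac{296}{5}} = - \frac{5}{296}$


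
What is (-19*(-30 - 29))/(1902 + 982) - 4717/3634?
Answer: -4765057/5240228 ≈ -0.90932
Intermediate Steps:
(-19*(-30 - 29))/(1902 + 982) - 4717/3634 = -19*(-59)/2884 - 4717*1/3634 = 1121*(1/2884) - 4717/3634 = 1121/2884 - 4717/3634 = -4765057/5240228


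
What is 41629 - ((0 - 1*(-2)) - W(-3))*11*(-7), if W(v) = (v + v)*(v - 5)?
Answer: 38087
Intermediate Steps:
W(v) = 2*v*(-5 + v) (W(v) = (2*v)*(-5 + v) = 2*v*(-5 + v))
41629 - ((0 - 1*(-2)) - W(-3))*11*(-7) = 41629 - ((0 - 1*(-2)) - 2*(-3)*(-5 - 3))*11*(-7) = 41629 - ((0 + 2) - 2*(-3)*(-8))*11*(-7) = 41629 - (2 - 1*48)*11*(-7) = 41629 - (2 - 48)*11*(-7) = 41629 - (-46*11)*(-7) = 41629 - (-506)*(-7) = 41629 - 1*3542 = 41629 - 3542 = 38087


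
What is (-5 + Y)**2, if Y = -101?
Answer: 11236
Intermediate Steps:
(-5 + Y)**2 = (-5 - 101)**2 = (-106)**2 = 11236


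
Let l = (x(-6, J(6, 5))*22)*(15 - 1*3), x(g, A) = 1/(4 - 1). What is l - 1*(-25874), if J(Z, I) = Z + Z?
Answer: 25962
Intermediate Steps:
J(Z, I) = 2*Z
x(g, A) = ⅓ (x(g, A) = 1/3 = ⅓)
l = 88 (l = ((⅓)*22)*(15 - 1*3) = 22*(15 - 3)/3 = (22/3)*12 = 88)
l - 1*(-25874) = 88 - 1*(-25874) = 88 + 25874 = 25962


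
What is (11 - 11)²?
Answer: 0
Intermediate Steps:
(11 - 11)² = 0² = 0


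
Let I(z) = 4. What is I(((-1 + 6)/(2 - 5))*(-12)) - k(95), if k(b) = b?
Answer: -91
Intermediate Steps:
I(((-1 + 6)/(2 - 5))*(-12)) - k(95) = 4 - 1*95 = 4 - 95 = -91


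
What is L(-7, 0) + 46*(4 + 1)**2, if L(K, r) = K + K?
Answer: 1136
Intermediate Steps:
L(K, r) = 2*K
L(-7, 0) + 46*(4 + 1)**2 = 2*(-7) + 46*(4 + 1)**2 = -14 + 46*5**2 = -14 + 46*25 = -14 + 1150 = 1136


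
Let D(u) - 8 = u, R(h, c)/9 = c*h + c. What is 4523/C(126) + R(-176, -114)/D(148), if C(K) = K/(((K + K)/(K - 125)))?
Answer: 265121/26 ≈ 10197.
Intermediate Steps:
R(h, c) = 9*c + 9*c*h (R(h, c) = 9*(c*h + c) = 9*(c + c*h) = 9*c + 9*c*h)
D(u) = 8 + u
C(K) = -125/2 + K/2 (C(K) = K/(((2*K)/(-125 + K))) = K/((2*K/(-125 + K))) = K*((-125 + K)/(2*K)) = -125/2 + K/2)
4523/C(126) + R(-176, -114)/D(148) = 4523/(-125/2 + (½)*126) + (9*(-114)*(1 - 176))/(8 + 148) = 4523/(-125/2 + 63) + (9*(-114)*(-175))/156 = 4523/(½) + 179550*(1/156) = 4523*2 + 29925/26 = 9046 + 29925/26 = 265121/26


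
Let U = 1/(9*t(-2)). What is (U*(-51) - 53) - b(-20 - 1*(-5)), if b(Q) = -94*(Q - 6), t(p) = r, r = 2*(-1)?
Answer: -12145/6 ≈ -2024.2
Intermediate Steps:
r = -2
t(p) = -2
b(Q) = 564 - 94*Q (b(Q) = -94*(-6 + Q) = 564 - 94*Q)
U = -1/18 (U = 1/(9*(-2)) = 1/(-18) = -1/18 ≈ -0.055556)
(U*(-51) - 53) - b(-20 - 1*(-5)) = (-1/18*(-51) - 53) - (564 - 94*(-20 - 1*(-5))) = (17/6 - 53) - (564 - 94*(-20 + 5)) = -301/6 - (564 - 94*(-15)) = -301/6 - (564 + 1410) = -301/6 - 1*1974 = -301/6 - 1974 = -12145/6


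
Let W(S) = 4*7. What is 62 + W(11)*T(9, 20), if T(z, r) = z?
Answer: 314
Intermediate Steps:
W(S) = 28
62 + W(11)*T(9, 20) = 62 + 28*9 = 62 + 252 = 314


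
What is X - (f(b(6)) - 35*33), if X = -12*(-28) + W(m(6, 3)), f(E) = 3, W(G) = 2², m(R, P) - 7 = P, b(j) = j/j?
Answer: 1492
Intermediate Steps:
b(j) = 1
m(R, P) = 7 + P
W(G) = 4
X = 340 (X = -12*(-28) + 4 = 336 + 4 = 340)
X - (f(b(6)) - 35*33) = 340 - (3 - 35*33) = 340 - (3 - 1155) = 340 - 1*(-1152) = 340 + 1152 = 1492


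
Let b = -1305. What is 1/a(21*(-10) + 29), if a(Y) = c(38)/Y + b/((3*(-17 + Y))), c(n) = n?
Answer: 11946/23737 ≈ 0.50327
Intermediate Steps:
a(Y) = -1305/(-51 + 3*Y) + 38/Y (a(Y) = 38/Y - 1305*1/(3*(-17 + Y)) = 38/Y - 1305/(-51 + 3*Y) = -1305/(-51 + 3*Y) + 38/Y)
1/a(21*(-10) + 29) = 1/((-646 - 397*(21*(-10) + 29))/((21*(-10) + 29)*(-17 + (21*(-10) + 29)))) = 1/((-646 - 397*(-210 + 29))/((-210 + 29)*(-17 + (-210 + 29)))) = 1/((-646 - 397*(-181))/((-181)*(-17 - 181))) = 1/(-1/181*(-646 + 71857)/(-198)) = 1/(-1/181*(-1/198)*71211) = 1/(23737/11946) = 11946/23737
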